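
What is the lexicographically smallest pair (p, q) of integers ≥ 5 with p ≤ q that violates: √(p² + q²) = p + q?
Substituting (5, 5) into the claim:
LHS = √(5² + 5²) = 5·√(2) ≈ 7.071
RHS = 5 + 5 = 10

Since LHS ≠ RHS, this pair disproves the claim, and no lexicographically smaller pair (p ≤ q, integers ≥ 5) does.

For instance (7, 8) is also a counterexample (LHS = √(113) ≈ 10.63, RHS = 15), but it's lexicographically larger.

Answer: (p, q) = (5, 5)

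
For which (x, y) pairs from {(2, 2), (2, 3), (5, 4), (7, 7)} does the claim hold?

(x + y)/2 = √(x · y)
(2, 2), (7, 7)

Testing each pair:
(2, 2): LHS = 2, RHS = 2 → holds
(2, 3): LHS = 5/2, RHS = √(6) ≈ 2.449 → fails
(5, 4): LHS = 9/2, RHS = 2·√(5) ≈ 4.472 → fails
(7, 7): LHS = 7, RHS = 7 → holds

2 of 4 pairs satisfy the claim.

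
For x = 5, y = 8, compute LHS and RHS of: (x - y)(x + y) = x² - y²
LHS = (5 - 8)(5 + 8) = -39
RHS = 5² - 8² = -39

LHS = RHS: the two sides agree.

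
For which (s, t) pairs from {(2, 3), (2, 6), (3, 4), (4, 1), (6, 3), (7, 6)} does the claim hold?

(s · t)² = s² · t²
All pairs

Testing each pair:
(2, 3): LHS = 36, RHS = 36 → holds
(2, 6): LHS = 144, RHS = 144 → holds
(3, 4): LHS = 144, RHS = 144 → holds
(4, 1): LHS = 16, RHS = 16 → holds
(6, 3): LHS = 324, RHS = 324 → holds
(7, 6): LHS = 1764, RHS = 1764 → holds

Every pair satisfies the claim.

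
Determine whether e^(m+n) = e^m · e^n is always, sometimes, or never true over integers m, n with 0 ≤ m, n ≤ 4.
Always true

The identity holds for every pair in the range. For instance at (m, n) = (2, 2): both sides equal e^4 ≈ 54.6.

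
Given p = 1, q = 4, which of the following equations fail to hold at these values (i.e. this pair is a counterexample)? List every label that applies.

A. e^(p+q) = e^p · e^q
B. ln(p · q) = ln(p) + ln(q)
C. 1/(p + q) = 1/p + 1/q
Evaluating each claim at the given values:
A. LHS = e^5 ≈ 148.4, RHS = e^5 ≈ 148.4 → holds here (LHS = RHS)
B. LHS = ln(4) ≈ 1.386, RHS = ln(4) ≈ 1.386 → holds here (LHS = RHS)
C. LHS = 1/5, RHS = 5/4 → fails here (LHS ≠ RHS)

Answer: C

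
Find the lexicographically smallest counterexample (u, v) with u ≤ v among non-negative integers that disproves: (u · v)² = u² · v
At (0, 0): both sides equal 0, so it holds there.
At (1, 1): both sides equal 1, so it holds there.

Substituting (1, 2) into the claim:
LHS = (1 · 2)² = 4
RHS = 1² · 2 = 2

Since LHS ≠ RHS, this pair disproves the claim, and no lexicographically smaller pair (u ≤ v, non-negative integers) does.

For instance (1, 4) is also a counterexample (LHS = 16, RHS = 4), but it's lexicographically larger.

Answer: (u, v) = (1, 2)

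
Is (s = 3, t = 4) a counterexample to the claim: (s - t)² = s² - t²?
Yes

Substituting s = 3, t = 4:
LHS = (3 - 4)² = 1
RHS = 3² - 4² = -7

Since LHS ≠ RHS, this pair disproves the claim.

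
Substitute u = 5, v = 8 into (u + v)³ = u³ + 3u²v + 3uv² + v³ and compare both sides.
LHS = (5 + 8)³ = 2197
RHS = 5³ + 3·5²·8 + 3·5·8² + 8³ = 2197

LHS = RHS: the two sides agree.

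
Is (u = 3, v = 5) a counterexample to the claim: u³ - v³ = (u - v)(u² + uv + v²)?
No

Substituting u = 3, v = 5:
LHS = 3³ - 5³ = -98
RHS = (3 - 5)(3² + 3·5 + 5²) = -98

The sides agree, so this pair does not disprove the claim.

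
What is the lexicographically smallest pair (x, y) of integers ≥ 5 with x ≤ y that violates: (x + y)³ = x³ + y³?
Substituting (5, 5) into the claim:
LHS = (5 + 5)³ = 1000
RHS = 5³ + 5³ = 250

Since LHS ≠ RHS, this pair disproves the claim, and no lexicographically smaller pair (x ≤ y, integers ≥ 5) does.

For instance (10, 11) is also a counterexample (LHS = 9261, RHS = 2331), but it's lexicographically larger.

Answer: (x, y) = (5, 5)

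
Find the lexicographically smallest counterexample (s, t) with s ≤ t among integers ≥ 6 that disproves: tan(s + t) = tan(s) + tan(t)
Substituting (6, 6) into the claim:
LHS = tan(6 + 6) = tan(12) ≈ -0.6359
RHS = tan(6) + tan(6) = 2·tan(6) ≈ -0.582

Since LHS ≠ RHS, this pair disproves the claim, and no lexicographically smaller pair (s ≤ t, integers ≥ 6) does.

For instance (11, 13) is also a counterexample (LHS = tan(24) ≈ -2.135, RHS = tan(11) + tan(13) ≈ -225.5), but it's lexicographically larger.

Answer: (s, t) = (6, 6)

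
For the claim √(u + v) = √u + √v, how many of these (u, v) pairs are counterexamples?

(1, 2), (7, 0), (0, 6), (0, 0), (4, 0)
1

Testing each pair:
(1, 2): LHS = √(3) ≈ 1.732, RHS = 1 + √(2) ≈ 2.414 → counterexample
(7, 0): LHS = √(7) ≈ 2.646, RHS = √(7) ≈ 2.646 → satisfies claim
(0, 6): LHS = √(6) ≈ 2.449, RHS = √(6) ≈ 2.449 → satisfies claim
(0, 0): LHS = 0, RHS = 0 → satisfies claim
(4, 0): LHS = 2, RHS = 2 → satisfies claim

That makes 1 counterexample.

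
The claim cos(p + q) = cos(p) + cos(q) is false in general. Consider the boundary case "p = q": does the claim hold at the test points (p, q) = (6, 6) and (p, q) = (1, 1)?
At (6, 6): LHS = cos(12) ≈ 0.8439 ≠ RHS = 2·cos(6) ≈ 1.92
At (1, 1): LHS = cos(2) ≈ -0.4161 ≠ RHS = 2·cos(1) ≈ 1.081

Answer: No, fails at both test points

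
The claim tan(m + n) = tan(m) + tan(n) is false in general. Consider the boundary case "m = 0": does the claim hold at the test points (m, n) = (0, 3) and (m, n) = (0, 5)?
Yes, holds at both test points

At (0, 3): LHS = tan(3) ≈ -0.1425, RHS = tan(3) ≈ -0.1425 → equal
At (0, 5): LHS = tan(5) ≈ -3.381, RHS = tan(5) ≈ -3.381 → equal

So the claim does hold at both of these boundary points, even though it is not an identity.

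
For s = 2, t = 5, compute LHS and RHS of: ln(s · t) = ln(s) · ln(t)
LHS = ln(2 · 5) = ln(10) ≈ 2.303
RHS = ln(2) · ln(5) ≈ 1.116

LHS ≠ RHS (they differ by about 1.187), so the equation does not hold here.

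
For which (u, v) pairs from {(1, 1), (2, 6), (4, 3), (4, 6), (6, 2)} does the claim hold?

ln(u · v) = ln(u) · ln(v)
(1, 1)

Testing each pair:
(1, 1): LHS = 0, RHS = 0 → holds
(2, 6): LHS = ln(12) ≈ 2.485, RHS = ln(2)·ln(6) ≈ 1.242 → fails
(4, 3): LHS = ln(12) ≈ 2.485, RHS = ln(3)·ln(4) ≈ 1.523 → fails
(4, 6): LHS = ln(24) ≈ 3.178, RHS = ln(4)·ln(6) ≈ 2.484 → fails
(6, 2): LHS = ln(12) ≈ 2.485, RHS = ln(2)·ln(6) ≈ 1.242 → fails

1 of 5 pairs satisfies the claim.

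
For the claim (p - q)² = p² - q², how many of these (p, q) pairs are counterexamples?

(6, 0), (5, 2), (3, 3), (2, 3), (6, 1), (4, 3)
4

Testing each pair:
(6, 0): LHS = 36, RHS = 36 → satisfies claim
(5, 2): LHS = 9, RHS = 21 → counterexample
(3, 3): LHS = 0, RHS = 0 → satisfies claim
(2, 3): LHS = 1, RHS = -5 → counterexample
(6, 1): LHS = 25, RHS = 35 → counterexample
(4, 3): LHS = 1, RHS = 7 → counterexample

That makes 4 counterexamples.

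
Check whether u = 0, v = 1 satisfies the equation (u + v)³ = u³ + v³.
Holds

Substituting u = 0, v = 1:

LHS = (0 + 1)³ = 1
RHS = 0³ + 1³ = 1

LHS = RHS, so the equation holds at this point.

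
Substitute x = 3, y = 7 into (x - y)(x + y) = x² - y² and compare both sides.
LHS = (3 - 7)(3 + 7) = -40
RHS = 3² - 7² = -40

LHS = RHS: the two sides agree.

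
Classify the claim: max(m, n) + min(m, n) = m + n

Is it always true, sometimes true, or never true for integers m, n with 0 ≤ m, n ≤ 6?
Always true

The identity holds for every pair in the range. For instance at (m, n) = (1, 1): both sides equal 2.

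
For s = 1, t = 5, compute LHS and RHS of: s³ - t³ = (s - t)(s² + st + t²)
LHS = 1³ - 5³ = -124
RHS = (1 - 5)(1² + 1·5 + 5²) = -124

LHS = RHS: the two sides agree.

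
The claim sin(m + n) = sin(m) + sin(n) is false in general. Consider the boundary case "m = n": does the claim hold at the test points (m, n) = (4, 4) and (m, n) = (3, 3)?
No, fails at both test points

At (4, 4): LHS = sin(8) ≈ 0.9894 ≠ RHS = 2·sin(4) ≈ -1.514
At (3, 3): LHS = sin(6) ≈ -0.2794 ≠ RHS = 2·sin(3) ≈ 0.2822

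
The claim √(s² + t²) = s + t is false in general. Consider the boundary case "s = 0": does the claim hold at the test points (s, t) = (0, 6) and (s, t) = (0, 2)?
At (0, 6): LHS = 6, RHS = 6 → equal
At (0, 2): LHS = 2, RHS = 2 → equal

So the claim does hold at both of these boundary points, even though it is not an identity.

Answer: Yes, holds at both test points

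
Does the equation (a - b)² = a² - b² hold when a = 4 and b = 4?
Substituting a = 4, b = 4:

LHS = (4 - 4)² = 0
RHS = 4² - 4² = 0

LHS = RHS, so the equation holds at this point.

Answer: Holds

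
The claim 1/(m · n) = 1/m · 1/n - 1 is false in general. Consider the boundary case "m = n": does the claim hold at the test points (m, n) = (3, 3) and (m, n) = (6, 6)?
At (3, 3): LHS = 1/9 ≠ RHS = -8/9
At (6, 6): LHS = 1/36 ≠ RHS = -35/36

Answer: No, fails at both test points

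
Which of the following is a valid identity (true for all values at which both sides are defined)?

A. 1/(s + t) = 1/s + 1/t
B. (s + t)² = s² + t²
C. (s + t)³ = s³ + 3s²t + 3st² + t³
A: fails at (4, 5) — LHS = 1/9, RHS = 9/20.
B: fails at (4, 5) — LHS = 81, RHS = 41.
C: holds — e.g. at (1, 2), both sides equal 27.

Answer: C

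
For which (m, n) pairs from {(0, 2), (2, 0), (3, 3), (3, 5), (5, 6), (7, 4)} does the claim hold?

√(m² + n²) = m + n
(0, 2), (2, 0)

Testing each pair:
(0, 2): LHS = 2, RHS = 2 → holds
(2, 0): LHS = 2, RHS = 2 → holds
(3, 3): LHS = 3·√(2) ≈ 4.243, RHS = 6 → fails
(3, 5): LHS = √(34) ≈ 5.831, RHS = 8 → fails
(5, 6): LHS = √(61) ≈ 7.81, RHS = 11 → fails
(7, 4): LHS = √(65) ≈ 8.062, RHS = 11 → fails

2 of 6 pairs satisfy the claim.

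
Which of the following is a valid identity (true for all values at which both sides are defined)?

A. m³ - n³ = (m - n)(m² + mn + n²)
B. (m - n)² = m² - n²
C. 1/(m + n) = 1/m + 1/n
A

A: holds — e.g. at (4, 4), both sides equal 0.
B: fails at (2, 5) — LHS = 9, RHS = -21.
C: fails at (4, 4) — LHS = 1/8, RHS = 1/2.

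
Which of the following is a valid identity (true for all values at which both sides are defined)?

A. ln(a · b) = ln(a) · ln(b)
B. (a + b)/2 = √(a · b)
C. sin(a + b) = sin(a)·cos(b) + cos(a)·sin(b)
A: fails at (3, 4) — LHS = ln(12) ≈ 2.485, RHS = ln(3)·ln(4) ≈ 1.523.
B: fails at (3, 5) — LHS = 4, RHS = √(15) ≈ 3.873.
C: holds — e.g. at (1, 4), both sides equal sin(5) ≈ -0.9589.

Answer: C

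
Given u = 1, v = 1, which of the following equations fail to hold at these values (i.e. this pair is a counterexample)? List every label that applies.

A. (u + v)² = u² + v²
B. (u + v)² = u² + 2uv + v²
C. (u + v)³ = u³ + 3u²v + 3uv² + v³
Evaluating each claim at the given values:
A. LHS = 4, RHS = 2 → fails here (LHS ≠ RHS)
B. LHS = 4, RHS = 4 → holds here (LHS = RHS)
C. LHS = 8, RHS = 8 → holds here (LHS = RHS)

Answer: A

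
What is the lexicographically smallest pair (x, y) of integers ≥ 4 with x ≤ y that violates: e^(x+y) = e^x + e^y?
(x, y) = (4, 4)

Substituting (4, 4) into the claim:
LHS = e^(4+4) = e^8 ≈ 2981
RHS = e^4 + e^4 = 2·e^4 ≈ 109.2

Since LHS ≠ RHS, this pair disproves the claim, and no lexicographically smaller pair (x ≤ y, integers ≥ 4) does.

For instance (5, 8) is also a counterexample (LHS = e^13 ≈ 442413.4, RHS = e^5 + e^8 ≈ 3129), but it's lexicographically larger.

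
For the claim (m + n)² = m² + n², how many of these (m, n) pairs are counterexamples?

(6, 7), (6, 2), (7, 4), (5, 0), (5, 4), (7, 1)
5

Testing each pair:
(6, 7): LHS = 169, RHS = 85 → counterexample
(6, 2): LHS = 64, RHS = 40 → counterexample
(7, 4): LHS = 121, RHS = 65 → counterexample
(5, 0): LHS = 25, RHS = 25 → satisfies claim
(5, 4): LHS = 81, RHS = 41 → counterexample
(7, 1): LHS = 64, RHS = 50 → counterexample

That makes 5 counterexamples.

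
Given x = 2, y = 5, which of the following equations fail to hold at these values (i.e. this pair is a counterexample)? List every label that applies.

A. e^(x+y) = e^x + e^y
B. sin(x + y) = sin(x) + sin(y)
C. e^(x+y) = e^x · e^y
Evaluating each claim at the given values:
A. LHS = e^7 ≈ 1097, RHS = e^2 + e^5 ≈ 155.8 → fails here (LHS ≠ RHS)
B. LHS = sin(7) ≈ 0.657, RHS = sin(5) + sin(2) ≈ -0.04963 → fails here (LHS ≠ RHS)
C. LHS = e^7 ≈ 1097, RHS = e^7 ≈ 1097 → holds here (LHS = RHS)

Answer: A, B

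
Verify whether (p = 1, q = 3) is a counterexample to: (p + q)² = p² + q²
Substituting p = 1, q = 3:
LHS = (1 + 3)² = 16
RHS = 1² + 3² = 10

Since LHS ≠ RHS, this pair disproves the claim.

Answer: Yes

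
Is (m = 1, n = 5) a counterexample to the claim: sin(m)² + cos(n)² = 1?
Yes

Substituting m = 1, n = 5:
LHS = sin(1)² + cos(5)² ≈ 0.7885
RHS = 1

Since LHS ≠ RHS, this pair disproves the claim.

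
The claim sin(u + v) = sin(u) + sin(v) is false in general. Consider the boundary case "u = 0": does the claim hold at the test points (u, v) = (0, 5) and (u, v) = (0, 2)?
At (0, 5): LHS = sin(5) ≈ -0.9589, RHS = sin(5) ≈ -0.9589 → equal
At (0, 2): LHS = sin(2) ≈ 0.9093, RHS = sin(2) ≈ 0.9093 → equal

So the claim does hold at both of these boundary points, even though it is not an identity.

Answer: Yes, holds at both test points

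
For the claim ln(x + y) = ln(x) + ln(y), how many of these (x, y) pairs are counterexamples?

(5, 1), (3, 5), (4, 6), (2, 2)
3

Testing each pair:
(5, 1): LHS = ln(6) ≈ 1.792, RHS = ln(5) ≈ 1.609 → counterexample
(3, 5): LHS = ln(8) ≈ 2.079, RHS = ln(3) + ln(5) ≈ 2.708 → counterexample
(4, 6): LHS = ln(10) ≈ 2.303, RHS = ln(4) + ln(6) ≈ 3.178 → counterexample
(2, 2): LHS = ln(4) ≈ 1.386, RHS = 2·ln(2) ≈ 1.386 → satisfies claim

That makes 3 counterexamples.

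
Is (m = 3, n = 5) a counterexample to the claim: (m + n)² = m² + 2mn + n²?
Substituting m = 3, n = 5:
LHS = (3 + 5)² = 64
RHS = 3² + 2·3·5 + 5² = 64

The sides agree, so this pair does not disprove the claim.

Answer: No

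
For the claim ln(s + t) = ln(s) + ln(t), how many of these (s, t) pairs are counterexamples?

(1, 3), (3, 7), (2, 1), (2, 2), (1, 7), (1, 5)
Testing each pair:
(1, 3): LHS = ln(4) ≈ 1.386, RHS = ln(3) ≈ 1.099 → counterexample
(3, 7): LHS = ln(10) ≈ 2.303, RHS = ln(3) + ln(7) ≈ 3.045 → counterexample
(2, 1): LHS = ln(3) ≈ 1.099, RHS = ln(2) ≈ 0.6931 → counterexample
(2, 2): LHS = ln(4) ≈ 1.386, RHS = 2·ln(2) ≈ 1.386 → satisfies claim
(1, 7): LHS = ln(8) ≈ 2.079, RHS = ln(7) ≈ 1.946 → counterexample
(1, 5): LHS = ln(6) ≈ 1.792, RHS = ln(5) ≈ 1.609 → counterexample

That makes 5 counterexamples.

Answer: 5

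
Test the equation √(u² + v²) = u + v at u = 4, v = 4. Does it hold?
Substituting u = 4, v = 4:

LHS = √(4² + 4²) = 4·√(2) ≈ 5.657
RHS = 4 + 4 = 8

LHS ≠ RHS, so the equation does not hold at this point.

Answer: Fails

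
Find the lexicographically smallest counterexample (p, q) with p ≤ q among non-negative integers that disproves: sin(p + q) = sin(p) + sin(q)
(p, q) = (1, 1)

At (0, 4): both sides equal sin(4) ≈ -0.7568, so it holds there.

Substituting (1, 1) into the claim:
LHS = sin(1 + 1) = sin(2) ≈ 0.9093
RHS = sin(1) + sin(1) = 2·sin(1) ≈ 1.683

Since LHS ≠ RHS, this pair disproves the claim, and no lexicographically smaller pair (p ≤ q, non-negative integers) does.

For instance (3, 5) is also a counterexample (LHS = sin(8) ≈ 0.9894, RHS = sin(5) + sin(3) ≈ -0.8178), but it's lexicographically larger.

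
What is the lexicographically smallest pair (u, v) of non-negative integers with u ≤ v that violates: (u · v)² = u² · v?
(u, v) = (1, 2)

At (0, 1): both sides equal 0, so it holds there.

Substituting (1, 2) into the claim:
LHS = (1 · 2)² = 4
RHS = 1² · 2 = 2

Since LHS ≠ RHS, this pair disproves the claim, and no lexicographically smaller pair (u ≤ v, non-negative integers) does.

For instance (4, 5) is also a counterexample (LHS = 400, RHS = 80), but it's lexicographically larger.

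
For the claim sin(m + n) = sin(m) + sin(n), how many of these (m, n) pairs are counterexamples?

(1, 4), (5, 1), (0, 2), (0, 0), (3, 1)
Testing each pair:
(1, 4): LHS = sin(5) ≈ -0.9589, RHS = sin(4) + sin(1) ≈ 0.08467 → counterexample
(5, 1): LHS = sin(6) ≈ -0.2794, RHS = sin(5) + sin(1) ≈ -0.1175 → counterexample
(0, 2): LHS = sin(2) ≈ 0.9093, RHS = sin(2) ≈ 0.9093 → satisfies claim
(0, 0): LHS = 0, RHS = 0 → satisfies claim
(3, 1): LHS = sin(4) ≈ -0.7568, RHS = sin(3) + sin(1) ≈ 0.9826 → counterexample

That makes 3 counterexamples.

Answer: 3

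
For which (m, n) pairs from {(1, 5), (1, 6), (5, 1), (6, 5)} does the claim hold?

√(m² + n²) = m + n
Testing each pair:
(1, 5): LHS = √(26) ≈ 5.099, RHS = 6 → fails
(1, 6): LHS = √(37) ≈ 6.083, RHS = 7 → fails
(5, 1): LHS = √(26) ≈ 5.099, RHS = 6 → fails
(6, 5): LHS = √(61) ≈ 7.81, RHS = 11 → fails

No pair satisfies the claim.

Answer: None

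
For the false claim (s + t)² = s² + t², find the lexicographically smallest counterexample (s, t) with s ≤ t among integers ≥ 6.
Substituting (6, 6) into the claim:
LHS = (6 + 6)² = 144
RHS = 6² + 6² = 72

Since LHS ≠ RHS, this pair disproves the claim, and no lexicographically smaller pair (s ≤ t, integers ≥ 6) does.

For instance (7, 7) is also a counterexample (LHS = 196, RHS = 98), but it's lexicographically larger.

Answer: (s, t) = (6, 6)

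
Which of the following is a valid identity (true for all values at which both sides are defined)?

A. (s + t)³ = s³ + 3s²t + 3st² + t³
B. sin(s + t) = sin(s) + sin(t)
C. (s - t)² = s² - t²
A: holds — e.g. at (1, 1), both sides equal 8.
B: fails at (6, 7) — LHS = sin(13) ≈ 0.4202, RHS = sin(6) + sin(7) ≈ 0.3776.
C: fails at (1, 3) — LHS = 4, RHS = -8.

Answer: A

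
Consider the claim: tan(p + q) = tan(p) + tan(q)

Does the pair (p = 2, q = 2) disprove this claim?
Substituting p = 2, q = 2:
LHS = tan(2 + 2) = tan(4) ≈ 1.158
RHS = tan(2) + tan(2) = 2·tan(2) ≈ -4.37

Since LHS ≠ RHS, this pair disproves the claim.

Answer: Yes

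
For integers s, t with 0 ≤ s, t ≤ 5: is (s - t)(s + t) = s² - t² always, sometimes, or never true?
Always true

The identity holds for every pair in the range. For instance at (s, t) = (4, 4): both sides equal 0.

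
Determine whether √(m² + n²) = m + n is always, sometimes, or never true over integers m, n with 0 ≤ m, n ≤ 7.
Sometimes true

It holds at (m, n) = (1, 0) (both sides equal 1), but fails at (m, n) = (2, 5) (LHS = √(29) ≈ 5.385, RHS = 7).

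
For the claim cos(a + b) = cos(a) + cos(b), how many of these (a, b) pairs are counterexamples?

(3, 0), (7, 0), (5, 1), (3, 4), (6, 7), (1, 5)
Testing each pair:
(3, 0): LHS = cos(3) ≈ -0.99, RHS = cos(3) + 1 ≈ 0.01001 → counterexample
(7, 0): LHS = cos(7) ≈ 0.7539, RHS = cos(7) + 1 ≈ 1.754 → counterexample
(5, 1): LHS = cos(6) ≈ 0.9602, RHS = cos(5) + cos(1) ≈ 0.824 → counterexample
(3, 4): LHS = cos(7) ≈ 0.7539, RHS = cos(3) + cos(4) ≈ -1.644 → counterexample
(6, 7): LHS = cos(13) ≈ 0.9074, RHS = cos(7) + cos(6) ≈ 1.714 → counterexample
(1, 5): LHS = cos(6) ≈ 0.9602, RHS = cos(5) + cos(1) ≈ 0.824 → counterexample

That makes 6 counterexamples.

Answer: 6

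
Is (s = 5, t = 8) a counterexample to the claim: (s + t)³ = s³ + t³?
Yes

Substituting s = 5, t = 8:
LHS = (5 + 8)³ = 2197
RHS = 5³ + 8³ = 637

Since LHS ≠ RHS, this pair disproves the claim.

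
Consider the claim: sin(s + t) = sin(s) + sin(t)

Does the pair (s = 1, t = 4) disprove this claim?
Substituting s = 1, t = 4:
LHS = sin(1 + 4) = sin(5) ≈ -0.9589
RHS = sin(1) + sin(4) ≈ 0.08467

Since LHS ≠ RHS, this pair disproves the claim.

Answer: Yes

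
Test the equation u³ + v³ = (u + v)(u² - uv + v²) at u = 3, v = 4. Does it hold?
Substituting u = 3, v = 4:

LHS = 3³ + 4³ = 91
RHS = (3 + 4)(3² - 3·4 + 4²) = 91

LHS = RHS, so the equation holds at this point.

Answer: Holds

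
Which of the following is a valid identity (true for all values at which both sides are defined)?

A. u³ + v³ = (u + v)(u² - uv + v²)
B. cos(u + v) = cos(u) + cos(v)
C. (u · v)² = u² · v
A: holds — e.g. at (6, 7), both sides equal 559.
B: fails at (2, 3) — LHS = cos(5) ≈ 0.2837, RHS = cos(3) + cos(2) ≈ -1.406.
C: fails at (1, 4) — LHS = 16, RHS = 4.

Answer: A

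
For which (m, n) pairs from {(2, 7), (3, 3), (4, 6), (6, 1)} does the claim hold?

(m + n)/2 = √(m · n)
(3, 3)

Testing each pair:
(2, 7): LHS = 9/2, RHS = √(14) ≈ 3.742 → fails
(3, 3): LHS = 3, RHS = 3 → holds
(4, 6): LHS = 5, RHS = 2·√(6) ≈ 4.899 → fails
(6, 1): LHS = 7/2, RHS = √(6) ≈ 2.449 → fails

1 of 4 pairs satisfies the claim.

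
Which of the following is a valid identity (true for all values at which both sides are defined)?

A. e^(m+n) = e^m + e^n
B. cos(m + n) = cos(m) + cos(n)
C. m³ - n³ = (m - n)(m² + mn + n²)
A: fails at (4, 4) — LHS = e^8 ≈ 2981, RHS = 2·e^4 ≈ 109.2.
B: fails at (3, 3) — LHS = cos(6) ≈ 0.9602, RHS = 2·cos(3) ≈ -1.98.
C: holds — e.g. at (2, 4), both sides equal -56.

Answer: C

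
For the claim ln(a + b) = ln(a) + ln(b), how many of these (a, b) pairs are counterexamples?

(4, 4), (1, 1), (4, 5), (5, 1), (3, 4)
Testing each pair:
(4, 4): LHS = ln(8) ≈ 2.079, RHS = 2·ln(4) ≈ 2.773 → counterexample
(1, 1): LHS = ln(2) ≈ 0.6931, RHS = 0 → counterexample
(4, 5): LHS = ln(9) ≈ 2.197, RHS = ln(4) + ln(5) ≈ 2.996 → counterexample
(5, 1): LHS = ln(6) ≈ 1.792, RHS = ln(5) ≈ 1.609 → counterexample
(3, 4): LHS = ln(7) ≈ 1.946, RHS = ln(3) + ln(4) ≈ 2.485 → counterexample

That makes 5 counterexamples.

Answer: 5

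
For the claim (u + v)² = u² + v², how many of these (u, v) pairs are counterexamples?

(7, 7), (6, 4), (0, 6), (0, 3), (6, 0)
2

Testing each pair:
(7, 7): LHS = 196, RHS = 98 → counterexample
(6, 4): LHS = 100, RHS = 52 → counterexample
(0, 6): LHS = 36, RHS = 36 → satisfies claim
(0, 3): LHS = 9, RHS = 9 → satisfies claim
(6, 0): LHS = 36, RHS = 36 → satisfies claim

That makes 2 counterexamples.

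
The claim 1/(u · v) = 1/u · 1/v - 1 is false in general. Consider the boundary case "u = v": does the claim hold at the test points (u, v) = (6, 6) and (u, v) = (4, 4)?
At (6, 6): LHS = 1/36 ≠ RHS = -35/36
At (4, 4): LHS = 1/16 ≠ RHS = -15/16

Answer: No, fails at both test points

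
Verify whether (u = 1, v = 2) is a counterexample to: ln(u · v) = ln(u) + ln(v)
No

Substituting u = 1, v = 2:
LHS = ln(1 · 2) = ln(2) ≈ 0.6931
RHS = ln(1) + ln(2) = ln(2) ≈ 0.6931

The sides agree, so this pair does not disprove the claim.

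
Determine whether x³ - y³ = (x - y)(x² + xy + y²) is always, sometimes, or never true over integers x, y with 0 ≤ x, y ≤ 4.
Always true

The identity holds for every pair in the range. For instance at (x, y) = (1, 4): both sides equal -63.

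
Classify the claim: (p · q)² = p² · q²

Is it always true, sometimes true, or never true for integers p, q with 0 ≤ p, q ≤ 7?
The identity holds for every pair in the range. For instance at (p, q) = (5, 4): both sides equal 400.

Answer: Always true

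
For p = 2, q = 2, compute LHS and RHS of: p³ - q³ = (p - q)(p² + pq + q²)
LHS = 2³ - 2³ = 0
RHS = (2 - 2)(2² + 2·2 + 2²) = 0

LHS = RHS: the two sides agree.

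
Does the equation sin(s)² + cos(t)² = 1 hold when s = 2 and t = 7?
Fails

Substituting s = 2, t = 7:

LHS = sin(2)² + cos(7)² ≈ 1.395
RHS = 1

LHS ≠ RHS, so the equation does not hold at this point.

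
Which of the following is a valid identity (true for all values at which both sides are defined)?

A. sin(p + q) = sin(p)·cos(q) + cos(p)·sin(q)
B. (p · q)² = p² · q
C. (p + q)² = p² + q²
A

A: holds — e.g. at (0, 1), both sides equal sin(1) ≈ 0.8415.
B: fails at (3, 3) — LHS = 81, RHS = 27.
C: fails at (2, 7) — LHS = 81, RHS = 53.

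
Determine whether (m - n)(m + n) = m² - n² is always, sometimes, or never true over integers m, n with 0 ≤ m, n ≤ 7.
The identity holds for every pair in the range. For instance at (m, n) = (1, 5): both sides equal -24.

Answer: Always true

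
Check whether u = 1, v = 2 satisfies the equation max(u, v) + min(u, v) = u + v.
Substituting u = 1, v = 2:

LHS = max(1, 2) + min(1, 2) = 3
RHS = 1 + 2 = 3

LHS = RHS, so the equation holds at this point.

Answer: Holds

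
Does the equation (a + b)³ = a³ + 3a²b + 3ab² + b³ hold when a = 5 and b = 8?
Holds

Substituting a = 5, b = 8:

LHS = (5 + 8)³ = 2197
RHS = 5³ + 3·5²·8 + 3·5·8² + 8³ = 2197

LHS = RHS, so the equation holds at this point.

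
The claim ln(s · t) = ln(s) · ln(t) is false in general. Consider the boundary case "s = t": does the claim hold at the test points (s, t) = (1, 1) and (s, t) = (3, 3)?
At (1, 1): LHS = 0, RHS = 0 → equal
At (3, 3): LHS = ln(9) ≈ 2.197 ≠ RHS = ln(3)² ≈ 1.207

Answer: Only at (1, 1)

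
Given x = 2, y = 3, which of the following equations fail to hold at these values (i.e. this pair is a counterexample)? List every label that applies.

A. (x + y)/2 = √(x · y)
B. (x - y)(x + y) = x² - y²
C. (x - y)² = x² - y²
A, C

Evaluating each claim at the given values:
A. LHS = 5/2, RHS = √(6) ≈ 2.449 → fails here (LHS ≠ RHS)
B. LHS = -5, RHS = -5 → holds here (LHS = RHS)
C. LHS = 1, RHS = -5 → fails here (LHS ≠ RHS)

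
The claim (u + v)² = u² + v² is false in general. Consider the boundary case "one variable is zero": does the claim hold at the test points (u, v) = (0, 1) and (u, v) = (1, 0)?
At (0, 1): LHS = 1, RHS = 1 → equal
At (1, 0): LHS = 1, RHS = 1 → equal

So the claim does hold at both of these boundary points, even though it is not an identity.

Answer: Yes, holds at both test points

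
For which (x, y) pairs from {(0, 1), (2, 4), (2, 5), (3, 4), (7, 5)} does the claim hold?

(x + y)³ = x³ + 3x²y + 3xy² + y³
Testing each pair:
(0, 1): LHS = 1, RHS = 1 → holds
(2, 4): LHS = 216, RHS = 216 → holds
(2, 5): LHS = 343, RHS = 343 → holds
(3, 4): LHS = 343, RHS = 343 → holds
(7, 5): LHS = 1728, RHS = 1728 → holds

Every pair satisfies the claim.

Answer: All pairs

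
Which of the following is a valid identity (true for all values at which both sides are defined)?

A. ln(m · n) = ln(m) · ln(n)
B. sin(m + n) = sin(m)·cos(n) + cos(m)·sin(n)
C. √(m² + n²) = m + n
B

A: fails at (1, 2) — LHS = ln(2) ≈ 0.6931, RHS = 0.
B: holds — e.g. at (3, 5), both sides equal sin(8) ≈ 0.9894.
C: fails at (4, 4) — LHS = 4·√(2) ≈ 5.657, RHS = 8.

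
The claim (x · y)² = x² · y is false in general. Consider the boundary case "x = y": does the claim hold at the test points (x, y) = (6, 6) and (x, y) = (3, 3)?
No, fails at both test points

At (6, 6): LHS = 1296 ≠ RHS = 216
At (3, 3): LHS = 81 ≠ RHS = 27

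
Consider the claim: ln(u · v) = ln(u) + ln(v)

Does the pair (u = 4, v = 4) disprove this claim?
Substituting u = 4, v = 4:
LHS = ln(4 · 4) = ln(16) ≈ 2.773
RHS = ln(4) + ln(4) = 2·ln(4) ≈ 2.773

The sides agree, so this pair does not disprove the claim.

Answer: No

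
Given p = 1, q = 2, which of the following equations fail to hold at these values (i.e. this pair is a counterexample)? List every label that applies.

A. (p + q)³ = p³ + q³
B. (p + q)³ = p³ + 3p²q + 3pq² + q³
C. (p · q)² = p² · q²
Evaluating each claim at the given values:
A. LHS = 27, RHS = 9 → fails here (LHS ≠ RHS)
B. LHS = 27, RHS = 27 → holds here (LHS = RHS)
C. LHS = 4, RHS = 4 → holds here (LHS = RHS)

Answer: A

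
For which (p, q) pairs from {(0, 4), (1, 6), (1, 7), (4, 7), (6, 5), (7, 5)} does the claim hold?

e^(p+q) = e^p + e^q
Testing each pair:
(0, 4): LHS = e^4 ≈ 54.6, RHS = 1 + e^4 ≈ 55.6 → fails
(1, 6): LHS = e^7 ≈ 1097, RHS = e + e^6 ≈ 406.1 → fails
(1, 7): LHS = e^8 ≈ 2981, RHS = e + e^7 ≈ 1099 → fails
(4, 7): LHS = e^11 ≈ 59874.1, RHS = e^4 + e^7 ≈ 1151 → fails
(6, 5): LHS = e^11 ≈ 59874.1, RHS = e^5 + e^6 ≈ 551.8 → fails
(7, 5): LHS = e^12 ≈ 162754.8, RHS = e^5 + e^7 ≈ 1245 → fails

No pair satisfies the claim.

Answer: None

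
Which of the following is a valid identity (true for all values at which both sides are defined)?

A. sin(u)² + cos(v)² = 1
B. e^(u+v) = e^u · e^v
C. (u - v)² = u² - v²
B

A: fails at (2, 3) — LHS = sin(2)² + cos(3)² ≈ 1.807, RHS = 1.
B: holds — e.g. at (2, 4), both sides equal e^6 ≈ 403.4.
C: fails at (5, 8) — LHS = 9, RHS = -39.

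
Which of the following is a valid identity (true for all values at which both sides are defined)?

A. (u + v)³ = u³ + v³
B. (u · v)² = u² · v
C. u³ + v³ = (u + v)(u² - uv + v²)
A: fails at (3, 7) — LHS = 1000, RHS = 370.
B: fails at (4, 5) — LHS = 400, RHS = 80.
C: holds — e.g. at (2, 7), both sides equal 351.

Answer: C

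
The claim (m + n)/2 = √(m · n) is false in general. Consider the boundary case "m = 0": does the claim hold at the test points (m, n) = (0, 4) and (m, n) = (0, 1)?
No, fails at both test points

At (0, 4): LHS = 2 ≠ RHS = 0
At (0, 1): LHS = 1/2 ≠ RHS = 0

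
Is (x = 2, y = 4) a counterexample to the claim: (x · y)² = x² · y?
Substituting x = 2, y = 4:
LHS = (2 · 4)² = 64
RHS = 2² · 4 = 16

Since LHS ≠ RHS, this pair disproves the claim.

Answer: Yes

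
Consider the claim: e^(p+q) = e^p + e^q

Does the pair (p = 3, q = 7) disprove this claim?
Substituting p = 3, q = 7:
LHS = e^(3+7) = e^10 ≈ 22026.5
RHS = e^3 + e^7 ≈ 1117

Since LHS ≠ RHS, this pair disproves the claim.

Answer: Yes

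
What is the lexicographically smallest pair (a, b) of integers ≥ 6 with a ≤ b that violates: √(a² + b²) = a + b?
Substituting (6, 6) into the claim:
LHS = √(6² + 6²) = 6·√(2) ≈ 8.485
RHS = 6 + 6 = 12

Since LHS ≠ RHS, this pair disproves the claim, and no lexicographically smaller pair (a ≤ b, integers ≥ 6) does.

For instance (11, 13) is also a counterexample (LHS = √(290) ≈ 17.03, RHS = 24), but it's lexicographically larger.

Answer: (a, b) = (6, 6)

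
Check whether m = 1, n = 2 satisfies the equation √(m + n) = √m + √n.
Substituting m = 1, n = 2:

LHS = √(1 + 2) = √(3) ≈ 1.732
RHS = √1 + √2 = 1 + √(2) ≈ 2.414

LHS ≠ RHS, so the equation does not hold at this point.

Answer: Fails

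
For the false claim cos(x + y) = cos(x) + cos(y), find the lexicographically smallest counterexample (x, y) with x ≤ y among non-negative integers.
Substituting (0, 0) into the claim:
LHS = cos(0 + 0) = 1
RHS = cos(0) + cos(0) = 2

Since LHS ≠ RHS, this pair disproves the claim, and no lexicographically smaller pair (x ≤ y, non-negative integers) does.

For instance (3, 6) is also a counterexample (LHS = cos(9) ≈ -0.9111, RHS = cos(3) + cos(6) ≈ -0.02982), but it's lexicographically larger.

Answer: (x, y) = (0, 0)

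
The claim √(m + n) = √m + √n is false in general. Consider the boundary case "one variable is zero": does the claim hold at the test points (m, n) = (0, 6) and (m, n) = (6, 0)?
At (0, 6): LHS = √(6) ≈ 2.449, RHS = √(6) ≈ 2.449 → equal
At (6, 0): LHS = √(6) ≈ 2.449, RHS = √(6) ≈ 2.449 → equal

So the claim does hold at both of these boundary points, even though it is not an identity.

Answer: Yes, holds at both test points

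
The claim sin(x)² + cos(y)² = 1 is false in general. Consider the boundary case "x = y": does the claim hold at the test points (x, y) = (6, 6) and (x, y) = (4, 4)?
Yes, holds at both test points

At (6, 6): LHS = sin(6)² + cos(6)² = 1, RHS = 1 → equal
At (4, 4): LHS = cos(4)² + sin(4)² = 1, RHS = 1 → equal

So the claim does hold at both of these boundary points, even though it is not an identity.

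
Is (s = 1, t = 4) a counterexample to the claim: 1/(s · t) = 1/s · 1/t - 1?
Substituting s = 1, t = 4:
LHS = 1/(1 · 4) = 1/4
RHS = 1/1 · 1/4 - 1 = -3/4

Since LHS ≠ RHS, this pair disproves the claim.

Answer: Yes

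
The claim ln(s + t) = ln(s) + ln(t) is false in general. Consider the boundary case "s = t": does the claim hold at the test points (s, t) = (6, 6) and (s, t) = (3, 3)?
No, fails at both test points

At (6, 6): LHS = ln(12) ≈ 2.485 ≠ RHS = 2·ln(6) ≈ 3.584
At (3, 3): LHS = ln(6) ≈ 1.792 ≠ RHS = 2·ln(3) ≈ 2.197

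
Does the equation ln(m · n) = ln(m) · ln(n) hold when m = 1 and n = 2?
Substituting m = 1, n = 2:

LHS = ln(1 · 2) = ln(2) ≈ 0.6931
RHS = ln(1) · ln(2) = 0

LHS ≠ RHS, so the equation does not hold at this point.

Answer: Fails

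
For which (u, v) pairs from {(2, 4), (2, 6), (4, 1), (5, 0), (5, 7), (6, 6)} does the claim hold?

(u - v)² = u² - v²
Testing each pair:
(2, 4): LHS = 4, RHS = -12 → fails
(2, 6): LHS = 16, RHS = -32 → fails
(4, 1): LHS = 9, RHS = 15 → fails
(5, 0): LHS = 25, RHS = 25 → holds
(5, 7): LHS = 4, RHS = -24 → fails
(6, 6): LHS = 0, RHS = 0 → holds

2 of 6 pairs satisfy the claim.

Answer: (5, 0), (6, 6)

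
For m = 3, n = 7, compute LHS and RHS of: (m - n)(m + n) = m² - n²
LHS = (3 - 7)(3 + 7) = -40
RHS = 3² - 7² = -40

LHS = RHS: the two sides agree.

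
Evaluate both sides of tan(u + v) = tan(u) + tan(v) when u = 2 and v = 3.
LHS = tan(2 + 3) = tan(5) ≈ -3.381
RHS = tan(2) + tan(3) ≈ -2.328

LHS ≠ RHS (they differ by about 1.053), so the equation does not hold here.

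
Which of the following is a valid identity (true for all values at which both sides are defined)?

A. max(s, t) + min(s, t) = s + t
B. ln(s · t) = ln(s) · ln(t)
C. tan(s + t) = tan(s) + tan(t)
A

A: holds — e.g. at (3, 7), both sides equal 10.
B: fails at (3, 5) — LHS = ln(15) ≈ 2.708, RHS = ln(3)·ln(5) ≈ 1.768.
C: fails at (2, 2) — LHS = tan(4) ≈ 1.158, RHS = 2·tan(2) ≈ -4.37.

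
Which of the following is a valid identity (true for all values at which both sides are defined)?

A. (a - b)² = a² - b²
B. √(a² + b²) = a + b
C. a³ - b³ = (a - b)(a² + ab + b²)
C

A: fails at (1, 2) — LHS = 1, RHS = -3.
B: fails at (3, 3) — LHS = 3·√(2) ≈ 4.243, RHS = 6.
C: holds — e.g. at (2, 2), both sides equal 0.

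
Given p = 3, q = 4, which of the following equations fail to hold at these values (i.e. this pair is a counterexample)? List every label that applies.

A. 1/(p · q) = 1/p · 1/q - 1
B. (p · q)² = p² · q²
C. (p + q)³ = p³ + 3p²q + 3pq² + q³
Evaluating each claim at the given values:
A. LHS = 1/12, RHS = -11/12 → fails here (LHS ≠ RHS)
B. LHS = 144, RHS = 144 → holds here (LHS = RHS)
C. LHS = 343, RHS = 343 → holds here (LHS = RHS)

Answer: A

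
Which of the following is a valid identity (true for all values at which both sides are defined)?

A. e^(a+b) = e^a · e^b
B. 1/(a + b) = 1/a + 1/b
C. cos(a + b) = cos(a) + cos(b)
A: holds — e.g. at (2, 2), both sides equal e^4 ≈ 54.6.
B: fails at (5, 8) — LHS = 1/13, RHS = 13/40.
C: fails at (1, 5) — LHS = cos(6) ≈ 0.9602, RHS = cos(5) + cos(1) ≈ 0.824.

Answer: A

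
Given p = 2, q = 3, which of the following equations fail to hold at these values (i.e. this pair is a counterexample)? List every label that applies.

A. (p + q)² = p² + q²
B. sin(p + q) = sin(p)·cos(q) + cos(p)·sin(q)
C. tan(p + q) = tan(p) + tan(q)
Evaluating each claim at the given values:
A. LHS = 25, RHS = 13 → fails here (LHS ≠ RHS)
B. LHS = sin(5) ≈ -0.9589, RHS = sin(2)·cos(3) + sin(3)·cos(2) ≈ -0.9589 → holds here (LHS = RHS)
C. LHS = tan(5) ≈ -3.381, RHS = tan(2) + tan(3) ≈ -2.328 → fails here (LHS ≠ RHS)

Answer: A, C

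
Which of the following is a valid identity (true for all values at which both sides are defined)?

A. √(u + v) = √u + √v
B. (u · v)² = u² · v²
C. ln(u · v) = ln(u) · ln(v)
B

A: fails at (1, 5) — LHS = √(6) ≈ 2.449, RHS = 1 + √(5) ≈ 3.236.
B: holds — e.g. at (6, 7), both sides equal 1764.
C: fails at (4, 5) — LHS = ln(20) ≈ 2.996, RHS = ln(4)·ln(5) ≈ 2.231.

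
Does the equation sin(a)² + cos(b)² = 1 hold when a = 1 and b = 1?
Substituting a = 1, b = 1:

LHS = sin(1)² + cos(1)² = 1
RHS = 1

LHS = RHS, so the equation holds at this point.

Answer: Holds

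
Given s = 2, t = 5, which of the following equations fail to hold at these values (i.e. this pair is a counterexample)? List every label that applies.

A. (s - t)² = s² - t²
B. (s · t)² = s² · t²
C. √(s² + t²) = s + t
A, C

Evaluating each claim at the given values:
A. LHS = 9, RHS = -21 → fails here (LHS ≠ RHS)
B. LHS = 100, RHS = 100 → holds here (LHS = RHS)
C. LHS = √(29) ≈ 5.385, RHS = 7 → fails here (LHS ≠ RHS)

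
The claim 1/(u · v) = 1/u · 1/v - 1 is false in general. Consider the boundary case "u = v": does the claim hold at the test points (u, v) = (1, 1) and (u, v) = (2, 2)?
At (1, 1): LHS = 1 ≠ RHS = 0
At (2, 2): LHS = 1/4 ≠ RHS = -3/4

Answer: No, fails at both test points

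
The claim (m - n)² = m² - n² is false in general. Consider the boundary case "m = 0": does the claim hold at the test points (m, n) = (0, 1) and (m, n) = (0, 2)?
At (0, 1): LHS = 1 ≠ RHS = -1
At (0, 2): LHS = 4 ≠ RHS = -4

Answer: No, fails at both test points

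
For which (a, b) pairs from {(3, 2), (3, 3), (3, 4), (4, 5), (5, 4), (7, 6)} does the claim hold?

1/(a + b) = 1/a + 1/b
None

Testing each pair:
(3, 2): LHS = 1/5, RHS = 5/6 → fails
(3, 3): LHS = 1/6, RHS = 2/3 → fails
(3, 4): LHS = 1/7, RHS = 7/12 → fails
(4, 5): LHS = 1/9, RHS = 9/20 → fails
(5, 4): LHS = 1/9, RHS = 9/20 → fails
(7, 6): LHS = 1/13, RHS = 13/42 → fails

No pair satisfies the claim.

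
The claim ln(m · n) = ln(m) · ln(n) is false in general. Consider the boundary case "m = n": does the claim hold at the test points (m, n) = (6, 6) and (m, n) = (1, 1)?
At (6, 6): LHS = ln(36) ≈ 3.584 ≠ RHS = ln(6)² ≈ 3.21
At (1, 1): LHS = 0, RHS = 0 → equal

Answer: Only at (1, 1)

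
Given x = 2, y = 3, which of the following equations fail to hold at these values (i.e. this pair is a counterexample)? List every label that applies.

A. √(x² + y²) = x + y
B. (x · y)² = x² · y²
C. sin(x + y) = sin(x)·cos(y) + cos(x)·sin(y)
A

Evaluating each claim at the given values:
A. LHS = √(13) ≈ 3.606, RHS = 5 → fails here (LHS ≠ RHS)
B. LHS = 36, RHS = 36 → holds here (LHS = RHS)
C. LHS = sin(5) ≈ -0.9589, RHS = sin(2)·cos(3) + sin(3)·cos(2) ≈ -0.9589 → holds here (LHS = RHS)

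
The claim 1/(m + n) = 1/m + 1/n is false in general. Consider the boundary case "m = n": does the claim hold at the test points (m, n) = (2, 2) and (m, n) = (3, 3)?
At (2, 2): LHS = 1/4 ≠ RHS = 1
At (3, 3): LHS = 1/6 ≠ RHS = 2/3

Answer: No, fails at both test points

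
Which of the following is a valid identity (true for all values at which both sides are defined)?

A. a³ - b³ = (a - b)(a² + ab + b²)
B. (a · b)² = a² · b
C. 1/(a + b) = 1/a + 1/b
A: holds — e.g. at (2, 7), both sides equal -335.
B: fails at (3, 7) — LHS = 441, RHS = 63.
C: fails at (2, 5) — LHS = 1/7, RHS = 7/10.

Answer: A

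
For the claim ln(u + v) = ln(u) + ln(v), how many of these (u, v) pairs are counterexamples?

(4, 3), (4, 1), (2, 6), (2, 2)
Testing each pair:
(4, 3): LHS = ln(7) ≈ 1.946, RHS = ln(3) + ln(4) ≈ 2.485 → counterexample
(4, 1): LHS = ln(5) ≈ 1.609, RHS = ln(4) ≈ 1.386 → counterexample
(2, 6): LHS = ln(8) ≈ 2.079, RHS = ln(2) + ln(6) ≈ 2.485 → counterexample
(2, 2): LHS = ln(4) ≈ 1.386, RHS = 2·ln(2) ≈ 1.386 → satisfies claim

That makes 3 counterexamples.

Answer: 3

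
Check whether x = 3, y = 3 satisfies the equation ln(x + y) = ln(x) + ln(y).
Fails

Substituting x = 3, y = 3:

LHS = ln(3 + 3) = ln(6) ≈ 1.792
RHS = ln(3) + ln(3) = 2·ln(3) ≈ 2.197

LHS ≠ RHS, so the equation does not hold at this point.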